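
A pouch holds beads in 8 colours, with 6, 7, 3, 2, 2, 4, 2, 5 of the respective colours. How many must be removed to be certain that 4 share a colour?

22

In the worst case you take as many as possible of each colour without reaching 4: 3 + 3 + 3 + 2 + 2 + 3 + 2 + 3 = 21.
The next one must give 4 of some colour, so 21 + 1 = 22.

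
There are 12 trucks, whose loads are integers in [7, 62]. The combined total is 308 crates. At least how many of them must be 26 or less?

If only k of them are at most 26, the other 12 − k are at least 27, so the total is at least (12 − k)·27 + k·7.
This is ≤ 308, so (12 − k)·27 + 7k ≤ 308, which gives k ≥ 1.
Exactly 1 works: 1 value at 7 and 11 at 27 total 304; raise one of the low values by 4 (still ≤ 26) to hit 308.

1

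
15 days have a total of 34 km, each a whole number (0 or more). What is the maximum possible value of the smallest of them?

The 15 values sum to 34, so their minimum is at most ⌊34/15⌋ = 2.
Achievable: 11 of them at 2 and 4 at 3 total 34.

2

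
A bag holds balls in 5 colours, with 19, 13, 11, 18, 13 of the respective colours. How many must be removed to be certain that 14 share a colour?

64

In the worst case you take as many as possible of each colour without reaching 14: 13 + 13 + 11 + 13 + 13 = 63.
The next one must give 14 of some colour, so 63 + 1 = 64.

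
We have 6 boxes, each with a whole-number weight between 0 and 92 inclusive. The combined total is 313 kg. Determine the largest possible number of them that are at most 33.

Each value at 33 or below falls at least 92 − 33 = 59 short of the ceiling 92.
The ceiling total is 6 × 92 = 552, and we need 313, so at most ⌊(552 − 313)/59⌋ = 4 can be that low.
k = 4 is achieved by 4 values at 33 and 2 at 92, total 316; lower one of the 92's by 3 (still > 33) to reach 313.

4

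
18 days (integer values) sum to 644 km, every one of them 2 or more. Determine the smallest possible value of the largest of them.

36

If every one of the 18 were at most 35, the total would be at most 18 × 35 = 630 < 644.
Taking 4 copies of 35 and 14 copies of 36 gives exactly 644, so 36 is attained.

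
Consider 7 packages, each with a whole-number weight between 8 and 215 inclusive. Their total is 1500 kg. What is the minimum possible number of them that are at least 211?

If only k of them are at least 211, the other 7 − k are at most 210, so the total is at most k·215 + (7 − k)·210.
This must reach 1500, so k·215 + (7 − k)·210 ≥ 1500, giving k ≥ 6.
Exactly 6 works: 6 values at 215 and 1 at 210 total 1500.

6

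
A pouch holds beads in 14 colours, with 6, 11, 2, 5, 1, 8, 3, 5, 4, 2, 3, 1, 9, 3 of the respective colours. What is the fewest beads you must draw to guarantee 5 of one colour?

In the worst case you take as many as possible of each colour without reaching 5: 4 + 4 + 2 + 4 + 1 + 4 + 3 + 4 + 4 + 2 + 3 + 1 + 4 + 3 = 43.
The next one must give 5 of some colour, so 43 + 1 = 44.

44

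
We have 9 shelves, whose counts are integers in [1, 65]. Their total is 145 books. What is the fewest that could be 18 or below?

Each value above 18 is at least 19, contributing at least 19 − 1 = 18 above the floor 1.
The sum exceeds the floor total 9 by 136, so at most ⌊136/18⌋ = 7 exceed 18, and at least 2 are ≤ 18.
Exactly 2 works: 2 values at 1 and 7 at 19 total 135; raise one of the low values by 10 (still ≤ 18) to hit 145.

2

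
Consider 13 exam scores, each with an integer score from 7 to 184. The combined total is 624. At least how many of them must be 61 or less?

4

Each value above 61 is at least 62, contributing at least 62 − 7 = 55 above the floor 7.
The sum exceeds the floor total 91 by 533, so at most ⌊533/55⌋ = 9 exceed 61, and at least 4 are ≤ 61.
Exactly 4 works: 4 values at 7 and 9 at 62 total 586; raise one of the low values by 38 (still ≤ 61) to hit 624.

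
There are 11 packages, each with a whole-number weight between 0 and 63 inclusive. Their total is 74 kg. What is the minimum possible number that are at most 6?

1

If only k of them are at most 6, the other 11 − k are at least 7, so the total is at least (11 − k)·7 + k·0.
This is ≤ 74, so (11 − k)·7 + 0k ≤ 74, which gives k ≥ 1.
Exactly 1 works: 1 value at 0 and 10 at 7 total 70; raise one of the low values by 4 (still ≤ 6) to hit 74.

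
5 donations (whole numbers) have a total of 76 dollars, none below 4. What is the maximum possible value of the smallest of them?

If every one of the 5 were at least 16, the total would be at least 5 × 16 = 80 > 76.
Equality holds with 4 values of 15 and 1 value of 16.

15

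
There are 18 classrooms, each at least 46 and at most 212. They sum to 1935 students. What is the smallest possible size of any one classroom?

46

Minimizing one value means maximizing the remaining 17.
The other 17 can take up 17 × 212 = 3604 ≥ 1935 − 46, so one classroom can sit at its floor of 46.
Achievable: one at 46 and the other 17 totalling 1889, which fits since 17 × 46 ≤ 1889 ≤ 17 × 212.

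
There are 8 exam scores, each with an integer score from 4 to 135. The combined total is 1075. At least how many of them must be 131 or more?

Suppose at most 8 − j of them reach 131; then j values are ≤ 130 and the rest ≤ 135.
The total is then ≤ 130·j + 135·(8 − j) = 1080 − 5j. For this to be ≥ 1075 we need j ≤ 1, so at least 8 − 1 = 7 must reach 131.
Exactly 7 works: 7 values at 135 and 1 at 130 total 1075.

7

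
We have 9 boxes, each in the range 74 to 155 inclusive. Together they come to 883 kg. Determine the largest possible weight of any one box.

Maximizing one value means minimizing the remaining 8.
The other 8 contribute at least 8 × 74 = 592, leaving at most 883 − 592 = 291.
But each box is capped at 155, so the maximum is 155.
Achievable: one at 155 and the other 8 totalling 728, which fits since 8 × 74 ≤ 728 ≤ 8 × 155.

155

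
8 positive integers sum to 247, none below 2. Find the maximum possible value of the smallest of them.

If every one of the 8 were at least 31, the total would be at least 8 × 31 = 248 > 247.
Taking 1 copy of 30 and 7 copies of 31 gives exactly 247, so 30 is attained.

30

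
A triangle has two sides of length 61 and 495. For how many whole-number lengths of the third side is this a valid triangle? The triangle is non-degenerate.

The triangle inequality gives |61 − 495| < c < 61 + 495, i.e. 434 < c < 556.
So c can be any integer from 435 to 555: 121 values.

121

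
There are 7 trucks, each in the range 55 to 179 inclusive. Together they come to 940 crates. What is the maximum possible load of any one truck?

179

To make one truck as large as possible, make the other 6 as small as possible.
The other 6 contribute at least 6 × 55 = 330, leaving at most 940 − 330 = 610.
But each truck is capped at 179, so the maximum is 179.
Achievable: one at 179 and the other 6 totalling 761, which fits since 6 × 55 ≤ 761 ≤ 6 × 179.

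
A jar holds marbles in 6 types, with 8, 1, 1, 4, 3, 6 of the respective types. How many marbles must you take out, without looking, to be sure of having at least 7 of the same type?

22

In the worst case you take as many as possible of each type without reaching 7: 6 + 1 + 1 + 4 + 3 + 6 = 21.
The next one must give 7 of some type, so 21 + 1 = 22.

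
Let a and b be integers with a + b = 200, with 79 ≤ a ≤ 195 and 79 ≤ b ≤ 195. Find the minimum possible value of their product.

Since a + b is fixed, pushing one of them to its bound minimizes the product.
At the endpoint a = 79, b = 200 − 79 = 121, so ab = 79 × 121 = 9559.

9559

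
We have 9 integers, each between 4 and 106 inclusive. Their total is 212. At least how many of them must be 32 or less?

3

If only k of them are at most 32, the other 9 − k are at least 33, so the total is at least (9 − k)·33 + k·4.
This is ≤ 212, so (9 − k)·33 + 4k ≤ 212, which gives k ≥ 3.
Exactly 3 works: 3 values at 4 and 6 at 33 total 210; raise one of the low values by 2 (still ≤ 32) to hit 212.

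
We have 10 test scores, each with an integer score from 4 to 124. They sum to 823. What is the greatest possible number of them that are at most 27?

Each value at 27 or below falls at least 124 − 27 = 97 short of the ceiling 124.
The ceiling total is 10 × 124 = 1240, and we need 823, so at most ⌊(1240 − 823)/97⌋ = 4 can be that low.
k = 4 is achieved by 4 values at 27 and 6 at 124, total 852; lower one of the 124's by 29 (still > 27) to reach 823.

4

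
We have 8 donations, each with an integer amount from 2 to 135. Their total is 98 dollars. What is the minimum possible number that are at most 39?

6

Each value above 39 is at least 40, contributing at least 40 − 2 = 38 above the floor 2.
The sum exceeds the floor total 16 by 82, so at most ⌊82/38⌋ = 2 exceed 39, and at least 6 are ≤ 39.
Exactly 6 works: 6 values at 2 and 2 at 40 total 92; raise one of the low values by 6 (still ≤ 39) to hit 98.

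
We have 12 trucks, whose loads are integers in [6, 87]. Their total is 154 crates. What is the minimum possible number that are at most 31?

If only k of them are at most 31, the other 12 − k are at least 32, so the total is at least (12 − k)·32 + k·6.
This is ≤ 154, so (12 − k)·32 + 6k ≤ 154, which gives k ≥ 9.
Exactly 9 works: 9 values at 6 and 3 at 32 total 150; raise one of the low values by 4 (still ≤ 31) to hit 154.

9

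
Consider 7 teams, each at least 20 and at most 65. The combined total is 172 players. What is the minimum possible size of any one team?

Minimizing one value means maximizing the remaining 6.
The other 6 can take up 6 × 65 = 390 ≥ 172 − 20, so one team can sit at its floor of 20.
Achievable: one at 20 and the other 6 totalling 152, which fits since 6 × 20 ≤ 152 ≤ 6 × 65.

20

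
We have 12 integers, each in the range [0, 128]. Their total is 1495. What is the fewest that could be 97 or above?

Suppose at most 12 − j of them reach 97; then j values are ≤ 96 and the rest ≤ 128.
The total is then ≤ 96·j + 128·(12 − j) = 1536 − 32j. For this to be ≥ 1495 we need j ≤ 1, so at least 12 − 1 = 11 must reach 97.
Exactly 11 works: 11 values at 128 and 1 at 96 total 1504; lower one of the high values by 9 (still ≥ 97) to hit 1495.

11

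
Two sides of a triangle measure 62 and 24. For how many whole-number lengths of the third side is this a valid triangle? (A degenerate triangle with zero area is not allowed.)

47

The triangle inequality gives |62 − 24| < c < 62 + 24, i.e. 38 < c < 86.
So c can be any integer from 39 to 85: 47 values.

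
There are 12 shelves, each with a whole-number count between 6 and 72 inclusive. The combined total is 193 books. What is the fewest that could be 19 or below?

4

Let j be the number exceeding 19. Then the total is ≥ 20·j + 6·(12 − j) = 72 + 14j.
So 14j ≤ 121 and j ≤ 8; hence at least 12 − 8 = 4 are ≤ 19.
Exactly 4 works: 4 values at 6 and 8 at 20 total 184; raise one of the low values by 9 (still ≤ 19) to hit 193.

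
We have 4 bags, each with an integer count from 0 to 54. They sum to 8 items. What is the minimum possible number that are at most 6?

Each value above 6 is at least 7, contributing at least 7 − 0 = 7 above the floor 0.
The sum exceeds the floor total 0 by 8, so at most ⌊8/7⌋ = 1 exceed 6, and at least 3 are ≤ 6.
Exactly 3 works: 3 values at 0 and 1 at 7 total 7; raise one of the low values by 1 (still ≤ 6) to hit 8.

3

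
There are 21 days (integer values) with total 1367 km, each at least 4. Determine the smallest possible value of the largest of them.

66

The average is 1367/21 > 65, so not all 21 can be 65 or less; the largest is ≥ 66.
Taking 19 copies of 65 and 2 copies of 66 gives exactly 1367, so 66 is attained.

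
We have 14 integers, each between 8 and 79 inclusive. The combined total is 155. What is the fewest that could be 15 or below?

9

Let j be the number exceeding 15. Then the total is ≥ 16·j + 8·(14 − j) = 112 + 8j.
So 8j ≤ 43 and j ≤ 5; hence at least 14 − 5 = 9 are ≤ 15.
Exactly 9 works: 9 values at 8 and 5 at 16 total 152; raise one of the low values by 3 (still ≤ 15) to hit 155.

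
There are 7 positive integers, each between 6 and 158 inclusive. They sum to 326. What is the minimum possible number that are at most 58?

Let j be the number exceeding 58. Then the total is ≥ 59·j + 6·(7 − j) = 42 + 53j.
So 53j ≤ 284 and j ≤ 5; hence at least 7 − 5 = 2 are ≤ 58.
Exactly 2 works: 2 values at 6 and 5 at 59 total 307; raise one of the low values by 19 (still ≤ 58) to hit 326.

2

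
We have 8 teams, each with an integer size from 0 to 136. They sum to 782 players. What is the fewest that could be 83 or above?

Suppose at most 8 − j of them reach 83; then j values are ≤ 82 and the rest ≤ 136.
The total is then ≤ 82·j + 136·(8 − j) = 1088 − 54j. For this to be ≥ 782 we need j ≤ 5, so at least 8 − 5 = 3 must reach 83.
Exactly 3 works: 3 values at 136 and 5 at 82 total 818; lower one of the high values by 36 (still ≥ 83) to hit 782.

3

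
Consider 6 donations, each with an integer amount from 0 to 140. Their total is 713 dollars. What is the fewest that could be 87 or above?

Each value short of 87 is at most 86, costing at least 140 − 86 = 54 against the maximum total of 840.
We can afford to lose at most 840 − 713 = 127, so at most ⌊127/54⌋ = 2 fall short, and at least 4 are ≥ 87.
Exactly 4 works: 4 values at 140 and 2 at 86 total 732; lower one of the high values by 19 (still ≥ 87) to hit 713.

4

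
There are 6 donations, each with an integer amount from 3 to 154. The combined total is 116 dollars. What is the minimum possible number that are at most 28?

If only k of them are at most 28, the other 6 − k are at least 29, so the total is at least (6 − k)·29 + k·3.
This is ≤ 116, so (6 − k)·29 + 3k ≤ 116, which gives k ≥ 3.
Exactly 3 works: 3 values at 3 and 3 at 29 total 96; raise one of the low values by 20 (still ≤ 28) to hit 116.

3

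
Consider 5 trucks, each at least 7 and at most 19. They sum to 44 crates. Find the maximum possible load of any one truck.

16

Maximizing one value means minimizing the remaining 4.
The other 4 contribute at least 4 × 7 = 28, leaving at most 44 − 28 = 16.
Since 16 ≤ 19, this is achievable: one at 16 and 4 at 7.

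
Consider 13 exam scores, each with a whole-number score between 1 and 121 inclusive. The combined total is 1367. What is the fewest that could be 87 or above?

8

Each value short of 87 is at most 86, costing at least 121 − 86 = 35 against the maximum total of 1573.
We can afford to lose at most 1573 − 1367 = 206, so at most ⌊206/35⌋ = 5 fall short, and at least 8 are ≥ 87.
Exactly 8 works: 8 values at 121 and 5 at 86 total 1398; lower one of the high values by 31 (still ≥ 87) to hit 1367.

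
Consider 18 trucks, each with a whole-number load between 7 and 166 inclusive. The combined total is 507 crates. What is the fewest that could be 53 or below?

10

Each value above 53 is at least 54, contributing at least 54 − 7 = 47 above the floor 7.
The sum exceeds the floor total 126 by 381, so at most ⌊381/47⌋ = 8 exceed 53, and at least 10 are ≤ 53.
Exactly 10 works: 10 values at 7 and 8 at 54 total 502; raise one of the low values by 5 (still ≤ 53) to hit 507.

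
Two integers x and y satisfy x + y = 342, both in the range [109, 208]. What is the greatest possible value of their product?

For a fixed sum, the product xy is largest when x and y are as close as possible.
Taking x = 171 and y = 171 (both in [109, 208]) gives xy = 29241.

29241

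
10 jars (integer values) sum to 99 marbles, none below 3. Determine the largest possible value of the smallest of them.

9

If every one of the 10 were at least 10, the total would be at least 10 × 10 = 100 > 99.
Taking 1 copy of 9 and 9 copies of 10 gives exactly 99, so 9 is attained.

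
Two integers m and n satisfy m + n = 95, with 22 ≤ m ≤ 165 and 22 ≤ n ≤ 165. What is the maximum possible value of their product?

2256

mn = m(95 − m) is maximized when m is as near 95/2 as the bounds allow.
Taking m = 47 and n = 48 (both in [22, 165]) gives mn = 2256.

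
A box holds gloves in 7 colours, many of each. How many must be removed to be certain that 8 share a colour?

50

In the worst case you draw 7 of each of the 7 colours: 7 × 7 = 49.
One more forces 8 of some colour, so 49 + 1 = 50.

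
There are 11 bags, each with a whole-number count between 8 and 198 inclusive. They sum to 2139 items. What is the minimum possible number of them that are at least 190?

7

If only k of them are at least 190, the other 11 − k are at most 189, so the total is at most k·198 + (11 − k)·189.
This must reach 2139, so k·198 + (11 − k)·189 ≥ 2139, giving k ≥ 7.
Exactly 7 works: 7 values at 198 and 4 at 189 total 2142; lower one of the high values by 3 (still ≥ 190) to hit 2139.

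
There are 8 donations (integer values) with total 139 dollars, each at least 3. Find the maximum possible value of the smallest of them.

The average is 139/8 < 18, so some value is ≤ 17.
Equality holds with 5 values of 17 and 3 values of 18.

17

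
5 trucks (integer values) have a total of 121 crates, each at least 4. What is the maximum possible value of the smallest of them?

24

The average is 121/5 < 25, so some value is ≤ 24.
Achievable: 4 of them at 24 and 1 at 25 total 121.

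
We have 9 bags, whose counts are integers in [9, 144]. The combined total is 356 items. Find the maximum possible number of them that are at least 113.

If k of the values are ≥ 113, the total is ≥ 113k + 9(9 − k).
Setting 113k + 9(9 − k) ≤ 356 gives 104k ≤ 275, so k ≤ 2.
k = 2 is achieved by 2 values at 113 and 7 at 9, total 289; add 67 to one value (staying below 113) to reach 356.

2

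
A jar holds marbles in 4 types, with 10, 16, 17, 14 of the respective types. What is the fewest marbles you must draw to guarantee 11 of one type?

In the worst case you take as many as possible of each type without reaching 11: 10 + 10 + 10 + 10 = 40.
The next one must give 11 of some type, so 40 + 1 = 41.

41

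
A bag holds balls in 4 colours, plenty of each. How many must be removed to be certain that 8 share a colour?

29

You could draw 7 of every colour without reaching 8 of any — 28 in all.
One more forces 8 of some colour, so 28 + 1 = 29.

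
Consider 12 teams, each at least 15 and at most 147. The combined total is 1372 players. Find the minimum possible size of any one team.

15

To make one team as small as possible, make the other 11 as large as possible.
The other 11 can take up 11 × 147 = 1617 ≥ 1372 − 15, so one team can sit at its floor of 15.
Achievable: one at 15 and the other 11 totalling 1357, which fits since 11 × 15 ≤ 1357 ≤ 11 × 147.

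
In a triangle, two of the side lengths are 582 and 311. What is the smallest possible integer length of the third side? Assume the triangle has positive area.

The third side must exceed |582 − 311| = 271.
The smallest integer above 271 is 272.

272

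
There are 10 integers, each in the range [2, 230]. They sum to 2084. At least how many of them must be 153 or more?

8

Suppose at most 10 − j of them reach 153; then j values are ≤ 152 and the rest ≤ 230.
The total is then ≤ 152·j + 230·(10 − j) = 2300 − 78j. For this to be ≥ 2084 we need j ≤ 2, so at least 10 − 2 = 8 must reach 153.
Exactly 8 works: 8 values at 230 and 2 at 152 total 2144; lower one of the high values by 60 (still ≥ 153) to hit 2084.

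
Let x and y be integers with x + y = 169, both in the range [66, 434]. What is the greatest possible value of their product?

For a fixed sum, the product xy is largest when x and y are as close as possible.
Taking x = 84 and y = 85 (both in [66, 434]) gives xy = 7140.

7140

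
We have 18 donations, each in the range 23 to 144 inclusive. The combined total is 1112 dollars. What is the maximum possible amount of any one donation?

144

Maximizing one value means minimizing the remaining 17.
The other 17 contribute at least 17 × 23 = 391, leaving at most 1112 − 391 = 721.
But each donation is capped at 144, so the maximum is 144.
Achievable: one at 144 and the other 17 totalling 968, which fits since 17 × 23 ≤ 968 ≤ 17 × 144.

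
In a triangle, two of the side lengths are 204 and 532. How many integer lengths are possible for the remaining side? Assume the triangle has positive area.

The triangle inequality gives |204 − 532| < c < 204 + 532, i.e. 328 < c < 736.
So c can be any integer from 329 to 735: 407 values.

407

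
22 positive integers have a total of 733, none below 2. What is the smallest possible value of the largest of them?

Some value must be at least ⌈733/22⌉ = 34, since 22 × 33 = 726 < 733.
Equality holds with 7 values of 34 and 15 values of 33.

34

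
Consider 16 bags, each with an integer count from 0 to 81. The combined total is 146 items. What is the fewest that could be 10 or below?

3

Let j be the number exceeding 10. Then the total is ≥ 11·j + 0·(16 − j) = 0 + 11j.
So 11j ≤ 146 and j ≤ 13; hence at least 16 − 13 = 3 are ≤ 10.
Exactly 3 works: 3 values at 0 and 13 at 11 total 143; raise one of the low values by 3 (still ≤ 10) to hit 146.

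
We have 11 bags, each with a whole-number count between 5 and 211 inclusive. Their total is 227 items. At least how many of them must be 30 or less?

5

Let j be the number exceeding 30. Then the total is ≥ 31·j + 5·(11 − j) = 55 + 26j.
So 26j ≤ 172 and j ≤ 6; hence at least 11 − 6 = 5 are ≤ 30.
Exactly 5 works: 5 values at 5 and 6 at 31 total 211; raise one of the low values by 16 (still ≤ 30) to hit 227.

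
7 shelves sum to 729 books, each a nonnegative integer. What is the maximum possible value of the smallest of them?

If every one of the 7 were at least 105, the total would be at least 7 × 105 = 735 > 729.
Achievable: 6 of them at 104 and 1 at 105 total 729.

104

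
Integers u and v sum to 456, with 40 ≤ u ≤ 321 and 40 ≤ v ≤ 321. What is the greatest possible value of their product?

For a fixed sum, the product uv is largest when u and v are as close as possible.
Taking u = 228 and v = 228 (both in [40, 321]) gives uv = 51984.

51984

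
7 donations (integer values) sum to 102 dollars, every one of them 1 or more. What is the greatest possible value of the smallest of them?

14

The average is 102/7 < 15, so some value is ≤ 14.
Taking 3 copies of 14 and 4 copies of 15 gives exactly 102, so 14 is attained.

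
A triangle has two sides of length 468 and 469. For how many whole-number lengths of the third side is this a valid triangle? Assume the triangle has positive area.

935

The triangle inequality gives |468 − 469| < c < 468 + 469, i.e. 1 < c < 937.
So c can be any integer from 2 to 936: 935 values.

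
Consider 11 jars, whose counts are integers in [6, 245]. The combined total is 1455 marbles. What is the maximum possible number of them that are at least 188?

Suppose k of them are at least 188. Those contribute at least 188 each and the other 11 − k at least 6 each.
So the total is at least 188k + 6(11 − k) = 66 + 182k. This must be ≤ 1455, giving k ≤ 7.
k = 7 is achieved by 7 values at 188 and 4 at 6, total 1340; add 115 to one value (staying below 188) to reach 1455.

7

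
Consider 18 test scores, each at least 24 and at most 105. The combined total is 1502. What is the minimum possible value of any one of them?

24

Minimizing one value means maximizing the remaining 17.
The other 17 can take up 17 × 105 = 1785 ≥ 1502 − 24, so one score can sit at its floor of 24.
Achievable: one at 24 and the other 17 totalling 1478, which fits since 17 × 24 ≤ 1478 ≤ 17 × 105.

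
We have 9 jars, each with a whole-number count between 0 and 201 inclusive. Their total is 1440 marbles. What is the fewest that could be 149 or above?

Suppose at most 9 − j of them reach 149; then j values are ≤ 148 and the rest ≤ 201.
The total is then ≤ 148·j + 201·(9 − j) = 1809 − 53j. For this to be ≥ 1440 we need j ≤ 6, so at least 9 − 6 = 3 must reach 149.
Exactly 3 works: 3 values at 201 and 6 at 148 total 1491; lower one of the high values by 51 (still ≥ 149) to hit 1440.

3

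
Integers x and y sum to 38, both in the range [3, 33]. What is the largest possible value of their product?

xy = x(38 − x) is maximized when x is as near 38/2 as the bounds allow.
Taking x = 19 and y = 19 (both in [3, 33]) gives xy = 361.

361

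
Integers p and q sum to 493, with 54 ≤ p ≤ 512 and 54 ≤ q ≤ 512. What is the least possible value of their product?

23706

Since p + q is fixed, pushing one of them to its bound minimizes the product.
The extreme feasible split is p = 54, q = 439, giving pq = 23706.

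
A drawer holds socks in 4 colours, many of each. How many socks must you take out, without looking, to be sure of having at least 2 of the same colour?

You could draw 1 of every colour without reaching 2 of any — 4 in all.
One more forces 2 of some colour, so 4 + 1 = 5.

5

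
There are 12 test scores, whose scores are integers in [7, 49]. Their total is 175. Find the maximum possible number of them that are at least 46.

If k of the values are ≥ 46, the total is ≥ 46k + 7(12 − k).
Setting 46k + 7(12 − k) ≤ 175 gives 39k ≤ 91, so k ≤ 2.
k = 2 is achieved by 2 values at 46 and 10 at 7, total 162; add 13 to one value (staying below 46) to reach 175.

2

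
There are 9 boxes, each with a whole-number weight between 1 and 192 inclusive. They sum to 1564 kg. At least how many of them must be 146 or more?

Each value short of 146 is at most 145, costing at least 192 − 145 = 47 against the maximum total of 1728.
We can afford to lose at most 1728 − 1564 = 164, so at most ⌊164/47⌋ = 3 fall short, and at least 6 are ≥ 146.
Exactly 6 works: 6 values at 192 and 3 at 145 total 1587; lower one of the high values by 23 (still ≥ 146) to hit 1564.

6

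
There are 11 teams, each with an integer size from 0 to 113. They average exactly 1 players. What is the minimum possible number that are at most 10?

10

The total is 11 × 1 = 11.
Let j be the number exceeding 10. Then the total is ≥ 11·j + 0·(11 − j) = 0 + 11j.
So 11j ≤ 11 and j ≤ 1; hence at least 11 − 1 = 10 are ≤ 10.
Exactly 10 works: 10 values at 0 and 1 at 11 total 11.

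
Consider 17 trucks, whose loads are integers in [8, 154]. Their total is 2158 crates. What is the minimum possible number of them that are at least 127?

1

Suppose at most 17 − j of them reach 127; then j values are ≤ 126 and the rest ≤ 154.
The total is then ≤ 126·j + 154·(17 − j) = 2618 − 28j. For this to be ≥ 2158 we need j ≤ 16, so at least 17 − 16 = 1 must reach 127.
Exactly 1 works: 1 value at 154 and 16 at 126 total 2170; lower one of the high values by 12 (still ≥ 127) to hit 2158.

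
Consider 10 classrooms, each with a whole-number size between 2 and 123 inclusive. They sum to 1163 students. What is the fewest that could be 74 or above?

If only k of them are at least 74, the other 10 − k are at most 73, so the total is at most k·123 + (10 − k)·73.
This must reach 1163, so k·123 + (10 − k)·73 ≥ 1163, giving k ≥ 9.
Exactly 9 works: 9 values at 123 and 1 at 73 total 1180; lower one of the high values by 17 (still ≥ 74) to hit 1163.

9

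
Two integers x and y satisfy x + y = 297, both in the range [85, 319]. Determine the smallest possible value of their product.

18020

xy = x(297 − x) is concave in x, so over [85, 212] it is minimized at an endpoint.
The extreme feasible split is x = 85, y = 212, giving xy = 18020.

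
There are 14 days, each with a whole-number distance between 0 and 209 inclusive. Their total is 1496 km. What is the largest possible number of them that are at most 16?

Suppose k of them are at most 16. Those contribute at most 16 each and the rest at most 209 each.
So the total is at most 16k + 209(14 − k) = 2926 − 193k. This must still be ≥ 1496, so k ≤ 7.
k = 7 is achieved by 7 values at 16 and 7 at 209, total 1575; lower one of the 209's by 79 (still > 16) to reach 1496.

7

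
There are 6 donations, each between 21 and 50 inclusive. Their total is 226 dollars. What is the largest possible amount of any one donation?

Maximizing one value means minimizing the remaining 5.
The other 5 contribute at least 5 × 21 = 105, leaving at most 226 − 105 = 121.
But each donation is capped at 50, so the maximum is 50.
Achievable: one at 50 and the other 5 totalling 176, which fits since 5 × 21 ≤ 176 ≤ 5 × 50.

50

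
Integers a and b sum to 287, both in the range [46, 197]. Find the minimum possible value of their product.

ab = a(287 − a) is concave in a, so over [90, 197] it is minimized at an endpoint.
The extreme feasible split is a = 90, b = 197, giving ab = 17730.

17730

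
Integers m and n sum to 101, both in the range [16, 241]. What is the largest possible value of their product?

mn = m(101 − m) is maximized when m is as near 101/2 as the bounds allow.
Taking m = 50 and n = 51 (both in [16, 241]) gives mn = 2550.

2550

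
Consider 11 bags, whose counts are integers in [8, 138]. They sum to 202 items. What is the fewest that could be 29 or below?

If only k of them are at most 29, the other 11 − k are at least 30, so the total is at least (11 − k)·30 + k·8.
This is ≤ 202, so (11 − k)·30 + 8k ≤ 202, which gives k ≥ 6.
Exactly 6 works: 6 values at 8 and 5 at 30 total 198; raise one of the low values by 4 (still ≤ 29) to hit 202.

6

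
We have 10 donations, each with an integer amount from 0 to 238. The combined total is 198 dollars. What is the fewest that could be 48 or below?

6

Let j be the number exceeding 48. Then the total is ≥ 49·j + 0·(10 − j) = 0 + 49j.
So 49j ≤ 198 and j ≤ 4; hence at least 10 − 4 = 6 are ≤ 48.
Exactly 6 works: 6 values at 0 and 4 at 49 total 196; raise one of the low values by 2 (still ≤ 48) to hit 198.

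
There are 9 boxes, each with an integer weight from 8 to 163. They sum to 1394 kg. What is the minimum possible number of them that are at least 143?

6

If only k of them are at least 143, the other 9 − k are at most 142, so the total is at most k·163 + (9 − k)·142.
This must reach 1394, so k·163 + (9 − k)·142 ≥ 1394, giving k ≥ 6.
Exactly 6 works: 6 values at 163 and 3 at 142 total 1404; lower one of the high values by 10 (still ≥ 143) to hit 1394.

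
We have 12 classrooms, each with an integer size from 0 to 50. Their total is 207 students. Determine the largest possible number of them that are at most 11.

10

Each value at 11 or below falls at least 50 − 11 = 39 short of the ceiling 50.
The ceiling total is 12 × 50 = 600, and we need 207, so at most ⌊(600 − 207)/39⌋ = 10 can be that low.
k = 10 is achieved by 10 values at 11 and 2 at 50, total 210; lower one of the 50's by 3 (still > 11) to reach 207.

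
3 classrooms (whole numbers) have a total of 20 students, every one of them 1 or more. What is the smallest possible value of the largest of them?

The average is 20/3 > 6, so not all 3 can be 6 or less; the largest is ≥ 7.
Taking 1 copy of 6 and 2 copies of 7 gives exactly 20, so 7 is attained.

7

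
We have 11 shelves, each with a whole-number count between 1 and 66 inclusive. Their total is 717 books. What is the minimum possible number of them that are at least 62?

Suppose at most 11 − j of them reach 62; then j values are ≤ 61 and the rest ≤ 66.
The total is then ≤ 61·j + 66·(11 − j) = 726 − 5j. For this to be ≥ 717 we need j ≤ 1, so at least 11 − 1 = 10 must reach 62.
Exactly 10 works: 10 values at 66 and 1 at 61 total 721; lower one of the high values by 4 (still ≥ 62) to hit 717.

10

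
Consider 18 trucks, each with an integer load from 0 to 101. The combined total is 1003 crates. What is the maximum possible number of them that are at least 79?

Suppose k of them are at least 79. Those contribute at least 79 each and the other 18 − k at least 0 each.
So the total is at least 79k + 0(18 − k) = 0 + 79k. This must be ≤ 1003, giving k ≤ 12.
k = 12 is achieved by 12 values at 79 and 6 at 0, total 948; add 55 to one value (staying below 79) to reach 1003.

12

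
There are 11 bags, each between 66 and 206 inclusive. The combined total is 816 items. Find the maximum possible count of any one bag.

Maximizing one value means minimizing the remaining 10.
The other 10 contribute at least 10 × 66 = 660, leaving at most 816 − 660 = 156.
Since 156 ≤ 206, this is achievable: one at 156 and 10 at 66.

156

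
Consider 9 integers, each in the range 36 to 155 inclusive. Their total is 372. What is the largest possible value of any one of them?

Maximizing one value means minimizing the remaining 8.
The other 8 contribute at least 8 × 36 = 288, leaving at most 372 − 288 = 84.
Since 84 ≤ 155, this is achievable: one at 84 and 8 at 36.

84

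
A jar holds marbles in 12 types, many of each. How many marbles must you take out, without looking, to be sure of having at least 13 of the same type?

145

You could draw 12 of every type without reaching 13 of any — 144 in all.
One more forces 13 of some type, so 144 + 1 = 145.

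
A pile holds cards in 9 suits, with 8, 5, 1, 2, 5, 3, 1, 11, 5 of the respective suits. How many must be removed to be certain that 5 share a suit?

In the worst case you take as many as possible of each suit without reaching 5: 4 + 4 + 1 + 2 + 4 + 3 + 1 + 4 + 4 = 27.
The next one must give 5 of some suit, so 27 + 1 = 28.

28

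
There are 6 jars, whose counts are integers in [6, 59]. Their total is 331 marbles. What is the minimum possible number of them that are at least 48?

5

Suppose at most 6 − j of them reach 48; then j values are ≤ 47 and the rest ≤ 59.
The total is then ≤ 47·j + 59·(6 − j) = 354 − 12j. For this to be ≥ 331 we need j ≤ 1, so at least 6 − 1 = 5 must reach 48.
Exactly 5 works: 5 values at 59 and 1 at 47 total 342; lower one of the high values by 11 (still ≥ 48) to hit 331.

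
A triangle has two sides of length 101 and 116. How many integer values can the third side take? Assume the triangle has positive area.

The triangle inequality gives |101 − 116| < c < 101 + 116, i.e. 15 < c < 217.
So c can be any integer from 16 to 216: 201 values.

201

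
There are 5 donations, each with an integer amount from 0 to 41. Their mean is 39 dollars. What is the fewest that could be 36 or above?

4

The total is 5 × 39 = 195.
If only k of them are at least 36, the other 5 − k are at most 35, so the total is at most k·41 + (5 − k)·35.
This must reach 195, so k·41 + (5 − k)·35 ≥ 195, giving k ≥ 4.
Exactly 4 works: 4 values at 41 and 1 at 35 total 199; lower one of the high values by 4 (still ≥ 36) to hit 195.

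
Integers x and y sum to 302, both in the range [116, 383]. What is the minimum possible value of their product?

Since x + y is fixed, pushing one of them to its bound minimizes the product.
The extreme feasible split is x = 116, y = 186, giving xy = 21576.

21576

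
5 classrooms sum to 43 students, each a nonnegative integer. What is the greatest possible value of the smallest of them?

8

If every one of the 5 were at least 9, the total would be at least 5 × 9 = 45 > 43.
Taking 2 copies of 8 and 3 copies of 9 gives exactly 43, so 8 is attained.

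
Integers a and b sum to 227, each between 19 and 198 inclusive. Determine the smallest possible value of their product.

5742

For a fixed sum, ab is smallest when a and b are as far apart as possible.
The extreme feasible split is a = 29, b = 198, giving ab = 5742.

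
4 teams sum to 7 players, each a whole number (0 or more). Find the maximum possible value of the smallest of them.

The average is 7/4 < 2, so some value is ≤ 1.
Achievable: 1 of them at 1 and 3 at 2 total 7.

1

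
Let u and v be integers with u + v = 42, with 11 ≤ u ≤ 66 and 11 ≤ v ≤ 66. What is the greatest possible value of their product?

With u + v fixed, uv peaks when the two are closest together.
Taking u = 21 and v = 21 (both in [11, 66]) gives uv = 441.

441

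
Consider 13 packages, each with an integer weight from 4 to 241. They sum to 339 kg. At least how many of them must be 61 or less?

9

Each value above 61 is at least 62, contributing at least 62 − 4 = 58 above the floor 4.
The sum exceeds the floor total 52 by 287, so at most ⌊287/58⌋ = 4 exceed 61, and at least 9 are ≤ 61.
Exactly 9 works: 9 values at 4 and 4 at 62 total 284; raise one of the low values by 55 (still ≤ 61) to hit 339.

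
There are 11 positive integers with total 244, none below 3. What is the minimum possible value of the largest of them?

23

The 11 values sum to 244, so their maximum is at least ⌈244/11⌉ = 23.
Achievable: 2 of them at 23 and 9 at 22 total 244.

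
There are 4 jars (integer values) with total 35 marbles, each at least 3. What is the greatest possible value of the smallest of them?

The 4 values sum to 35, so their minimum is at most ⌊35/4⌋ = 8.
Taking 1 copy of 8 and 3 copies of 9 gives exactly 35, so 8 is attained.

8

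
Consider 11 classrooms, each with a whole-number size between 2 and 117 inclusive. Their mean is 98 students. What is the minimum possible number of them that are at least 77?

6

The total is 11 × 98 = 1078.
Suppose at most 11 − j of them reach 77; then j values are ≤ 76 and the rest ≤ 117.
The total is then ≤ 76·j + 117·(11 − j) = 1287 − 41j. For this to be ≥ 1078 we need j ≤ 5, so at least 11 − 5 = 6 must reach 77.
Exactly 6 works: 6 values at 117 and 5 at 76 total 1082; lower one of the high values by 4 (still ≥ 77) to hit 1078.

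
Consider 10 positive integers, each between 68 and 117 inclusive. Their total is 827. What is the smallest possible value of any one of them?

68

Minimizing one value means maximizing the remaining 9.
The other 9 can take up 9 × 117 = 1053 ≥ 827 − 68, so one integer can sit at its floor of 68.
Achievable: one at 68 and the other 9 totalling 759, which fits since 9 × 68 ≤ 759 ≤ 9 × 117.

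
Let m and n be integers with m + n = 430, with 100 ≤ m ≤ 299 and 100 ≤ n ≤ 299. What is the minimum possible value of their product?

39169

Since m + n is fixed, pushing one of them to its bound minimizes the product.
The extreme feasible split is m = 131, n = 299, giving mn = 39169.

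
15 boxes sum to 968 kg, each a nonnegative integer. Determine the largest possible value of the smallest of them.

64

If every one of the 15 were at least 65, the total would be at least 15 × 65 = 975 > 968.
Taking 7 copies of 64 and 8 copies of 65 gives exactly 968, so 64 is attained.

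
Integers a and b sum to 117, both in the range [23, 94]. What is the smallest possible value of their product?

2162

Since a + b is fixed, pushing one of them to its bound minimizes the product.
The extreme feasible split is a = 23, b = 94, giving ab = 2162.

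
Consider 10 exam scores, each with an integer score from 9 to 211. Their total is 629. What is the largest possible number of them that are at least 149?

With k values at 149 or above and the rest at least 9, the sum is at least 90 + 140k.
Since the sum is 629, we need 140k ≤ 539, i.e. k ≤ 3.
k = 3 is achieved by 3 values at 149 and 7 at 9, total 510; add 119 to one value (staying below 149) to reach 629.

3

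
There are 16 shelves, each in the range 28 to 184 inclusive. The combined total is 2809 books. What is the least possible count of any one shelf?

49

To make one shelf as small as possible, make the other 15 as large as possible.
The other 15 contribute at most 15 × 184 = 2760, leaving at least 2809 − 2760 = 49.
Since 49 ≥ 28, this is achievable: one at 49 and 15 at 184.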